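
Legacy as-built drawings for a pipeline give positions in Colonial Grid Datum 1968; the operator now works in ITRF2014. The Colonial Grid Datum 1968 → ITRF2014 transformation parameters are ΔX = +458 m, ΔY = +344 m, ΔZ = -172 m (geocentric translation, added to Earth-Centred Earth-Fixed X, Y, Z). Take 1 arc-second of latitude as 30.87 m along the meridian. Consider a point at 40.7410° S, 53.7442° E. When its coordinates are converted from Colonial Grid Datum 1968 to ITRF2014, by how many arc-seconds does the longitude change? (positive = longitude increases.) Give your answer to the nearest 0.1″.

Δλ = -7.1″

sin φ = -0.652641, cos φ = 0.757668, sin λ = 0.806385, cos λ = 0.591391.
East component: ΔE = −sin λ·ΔX + cos λ·ΔY = −(0.806385)(458) + (0.591391)(344) = -165.89 m.
1° of latitude spans 3600 × 30.87 = 111132 m; at latitude φ, 1° of longitude spans that × cos φ = 84201.1 m, so Δλ = -165.89 / 84201.1 × 3600 = -7.092″.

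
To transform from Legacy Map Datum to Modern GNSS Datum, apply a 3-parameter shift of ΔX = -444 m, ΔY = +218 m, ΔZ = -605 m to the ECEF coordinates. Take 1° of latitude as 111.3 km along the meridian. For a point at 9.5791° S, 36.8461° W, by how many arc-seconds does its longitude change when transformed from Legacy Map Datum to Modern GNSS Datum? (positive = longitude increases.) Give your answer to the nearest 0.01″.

Δλ = -3.01″

sin φ = -0.166409, cos φ = 0.986057, sin λ = -0.599668, cos λ = 0.800249.
East component: ΔE = −sin λ·ΔX + cos λ·ΔY = −(-0.599668)(-444) + (0.800249)(218) = -91.80 m.
1° of latitude spans 111300 m; at latitude φ, 1° of longitude spans that × cos φ = 109748.1 m, so Δλ = -91.80 / 109748.1 × 3600 = -3.011″.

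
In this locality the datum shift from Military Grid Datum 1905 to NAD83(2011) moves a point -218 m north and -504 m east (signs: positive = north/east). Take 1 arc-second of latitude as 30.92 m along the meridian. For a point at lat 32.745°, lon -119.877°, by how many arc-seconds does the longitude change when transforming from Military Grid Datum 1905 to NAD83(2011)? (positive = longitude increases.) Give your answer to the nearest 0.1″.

Δλ = -19.4″

At latitude 32.745°, cos φ = 0.841086.
1″ of longitude at this latitude = 30.92 × cos φ = 26.0064 m, so Δλ = -504.0 / 26.0064 = -19.380″.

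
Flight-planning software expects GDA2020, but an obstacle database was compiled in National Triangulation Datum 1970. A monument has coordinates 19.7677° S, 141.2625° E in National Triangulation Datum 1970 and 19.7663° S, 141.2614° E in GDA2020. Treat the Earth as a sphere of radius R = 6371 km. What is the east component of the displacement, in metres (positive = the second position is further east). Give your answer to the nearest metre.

ΔE = -115 m

Δφ = -19.7663° − -19.7677° = +0.0014°; Δλ = 141.2614° − 141.2625° = -0.0011°.
1° along a meridian = πR/180 = 111195 m.
ΔN = Δφ × 111195 = 155.7 m; ΔE = Δλ × 111195 × cos(-19.7677°) = -0.0011 × 111195 × 0.941072 = -115.1 m.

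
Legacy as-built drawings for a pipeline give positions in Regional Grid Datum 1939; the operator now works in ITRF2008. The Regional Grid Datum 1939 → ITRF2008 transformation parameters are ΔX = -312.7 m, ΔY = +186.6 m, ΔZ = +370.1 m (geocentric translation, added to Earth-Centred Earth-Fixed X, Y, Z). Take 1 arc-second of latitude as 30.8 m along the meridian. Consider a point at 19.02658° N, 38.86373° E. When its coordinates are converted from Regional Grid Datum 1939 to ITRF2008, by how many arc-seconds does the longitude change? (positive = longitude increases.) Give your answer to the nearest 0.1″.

Δλ = 11.7″

sin φ = 0.326007, cos φ = 0.945367, sin λ = 0.627470, cos λ = 0.778641.
East component: ΔE = −sin λ·ΔX + cos λ·ΔY = −(0.627470)(-312.7) + (0.778641)(186.6) = 341.50 m.
1° of latitude spans 3600 × 30.80 = 110880 m; at latitude φ, 1° of longitude spans that × cos φ = 104822.3 m, so Δλ = 341.50 / 104822.3 × 3600 = 11.729″.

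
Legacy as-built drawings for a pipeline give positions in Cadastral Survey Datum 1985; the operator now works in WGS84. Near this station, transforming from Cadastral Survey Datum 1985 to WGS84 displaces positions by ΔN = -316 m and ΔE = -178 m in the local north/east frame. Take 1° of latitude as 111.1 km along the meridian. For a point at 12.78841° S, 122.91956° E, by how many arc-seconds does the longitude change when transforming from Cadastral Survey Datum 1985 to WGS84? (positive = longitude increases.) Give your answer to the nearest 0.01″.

At latitude -12.78841°, cos φ = 0.975194.
1° of longitude at this latitude = 111.1 × cos φ = 108.34 km, so Δλ = -178.0 / 108344.1 = -0.0016429° = -5.914″.

Δλ = -5.91″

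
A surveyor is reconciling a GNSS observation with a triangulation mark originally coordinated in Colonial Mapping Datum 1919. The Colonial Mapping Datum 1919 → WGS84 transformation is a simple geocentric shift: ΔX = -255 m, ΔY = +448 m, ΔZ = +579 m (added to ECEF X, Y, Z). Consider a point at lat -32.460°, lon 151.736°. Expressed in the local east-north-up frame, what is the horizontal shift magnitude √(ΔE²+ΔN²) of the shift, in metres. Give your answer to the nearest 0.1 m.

At φ = -32.460°, λ = 151.736°: sin φ = -0.536711, cos φ = 0.843766, sin λ = 0.473535, cos λ = -0.880775.
ΔE = −sin λ·ΔX + cos λ·ΔY = −(0.473535)·(-255) + (-0.880775)·(448) = -273.84 m.
ΔN = −sin φ cos λ·ΔX − sin φ sin λ·ΔY + cos φ·ΔZ = −(-0.536711)(-0.880775)(-255) − (-0.536711)(0.473535)(448) + (0.843766)(579) = 722.94 m.
Horizontal magnitude = √(ΔE² + ΔN²) = √((-273.84)² + 722.94²) = 773.07 m.

773.1 m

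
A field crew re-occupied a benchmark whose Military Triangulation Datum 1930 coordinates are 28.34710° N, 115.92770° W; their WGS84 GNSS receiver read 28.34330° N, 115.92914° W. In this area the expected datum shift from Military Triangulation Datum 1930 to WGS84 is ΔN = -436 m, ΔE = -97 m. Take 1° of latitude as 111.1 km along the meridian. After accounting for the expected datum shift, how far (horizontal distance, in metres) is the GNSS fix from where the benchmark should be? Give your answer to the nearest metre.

Observed coordinate differences: Δφ = -0.00380°, Δλ = -0.00144°.
Converting to metres (1° lat = 111100 m, cos φ = 0.880087): observed ΔN = -422.2 m, observed ΔE = -140.8 m.
Subtracting the expected shift leaves a residual of -422.2 − (-436) = 13.8 m north and -140.8 − (-97) = -43.8 m east.
Residual distance = √(13.8² + (-43.8)²) = 45.9 m.

46 m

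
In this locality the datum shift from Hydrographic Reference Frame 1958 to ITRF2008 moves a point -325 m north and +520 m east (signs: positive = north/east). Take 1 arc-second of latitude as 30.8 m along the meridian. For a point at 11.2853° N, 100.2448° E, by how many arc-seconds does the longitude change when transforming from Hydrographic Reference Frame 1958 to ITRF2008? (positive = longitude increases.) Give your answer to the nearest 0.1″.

At latitude 11.2853°, cos φ = 0.980665.
1″ of longitude at this latitude = 30.80 × cos φ = 30.2045 m, so Δλ = 520.0 / 30.2045 = 17.216″.

Δλ = 17.2″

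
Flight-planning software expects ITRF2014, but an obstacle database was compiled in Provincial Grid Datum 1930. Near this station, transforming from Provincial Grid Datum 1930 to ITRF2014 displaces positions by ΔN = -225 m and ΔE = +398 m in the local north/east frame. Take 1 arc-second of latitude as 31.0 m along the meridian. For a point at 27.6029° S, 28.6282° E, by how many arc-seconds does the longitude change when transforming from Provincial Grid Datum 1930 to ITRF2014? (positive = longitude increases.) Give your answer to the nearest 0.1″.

Δλ = 14.5″

At latitude -27.6029°, cos φ = 0.886180.
1″ of longitude at this latitude = 31.00 × cos φ = 27.4716 m, so Δλ = 398.0 / 27.4716 = 14.488″.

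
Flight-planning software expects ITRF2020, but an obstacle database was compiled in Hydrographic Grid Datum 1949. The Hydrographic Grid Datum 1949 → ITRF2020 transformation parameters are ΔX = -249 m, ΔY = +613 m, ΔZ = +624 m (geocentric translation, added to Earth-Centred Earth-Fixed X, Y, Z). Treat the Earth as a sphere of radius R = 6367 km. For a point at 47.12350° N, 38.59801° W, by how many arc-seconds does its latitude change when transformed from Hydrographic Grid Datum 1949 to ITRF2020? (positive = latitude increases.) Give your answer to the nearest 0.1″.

Δφ = 27.5″

sin φ = 0.732822, cos φ = 0.680420, sin λ = -0.623852, cos λ = 0.781542.
North component: ΔN = −sin φ cos λ·ΔX − sin φ sin λ·ΔY + cos φ·ΔZ = −(0.732822)(0.781542)(-249) − (0.732822)(-0.623852)(613) + (0.680420)(624) = 847.44 m.
1° of latitude spans πR/180 = 111125 m, so Δφ = 847.44 / 111125 × 3600 = 27.454″.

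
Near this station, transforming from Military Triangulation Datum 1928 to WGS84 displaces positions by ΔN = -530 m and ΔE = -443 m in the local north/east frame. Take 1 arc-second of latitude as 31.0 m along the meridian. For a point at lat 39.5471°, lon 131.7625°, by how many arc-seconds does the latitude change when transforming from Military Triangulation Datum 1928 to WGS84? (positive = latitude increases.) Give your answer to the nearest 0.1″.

Δφ = -17.1″

1″ of latitude = 31.00 m, so Δφ = -530.0 / 31.00 = -17.097″.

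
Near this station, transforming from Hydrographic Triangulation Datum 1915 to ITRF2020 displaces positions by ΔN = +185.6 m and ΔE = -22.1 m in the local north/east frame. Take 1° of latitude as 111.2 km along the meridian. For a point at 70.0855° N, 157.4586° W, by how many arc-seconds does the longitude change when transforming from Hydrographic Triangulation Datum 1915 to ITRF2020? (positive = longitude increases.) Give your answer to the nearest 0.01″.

Δλ = -2.10″

At latitude 70.0855°, cos φ = 0.340618.
1° of longitude at this latitude = 111.2 × cos φ = 37.88 km, so Δλ = -22.1 / 37876.7 = -0.0005835° = -2.101″.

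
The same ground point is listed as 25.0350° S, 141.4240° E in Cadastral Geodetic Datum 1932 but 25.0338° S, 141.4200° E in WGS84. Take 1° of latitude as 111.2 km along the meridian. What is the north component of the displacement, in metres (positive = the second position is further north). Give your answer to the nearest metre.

ΔN = 133 m

Δφ = -25.0338° − -25.0350° = +0.0012°; Δλ = 141.4200° − 141.4240° = -0.0040°.
ΔN = Δφ × 111200 = 133.4 m; ΔE = Δλ × 111200 × cos(-25.0350°) = -0.0040 × 111200 × 0.906049 = -403.0 m.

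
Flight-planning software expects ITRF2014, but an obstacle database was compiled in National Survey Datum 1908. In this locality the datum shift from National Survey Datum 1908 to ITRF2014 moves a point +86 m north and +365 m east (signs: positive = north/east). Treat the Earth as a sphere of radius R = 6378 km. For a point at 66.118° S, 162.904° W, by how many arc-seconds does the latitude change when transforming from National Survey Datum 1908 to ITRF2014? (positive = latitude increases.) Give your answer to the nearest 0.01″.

On a sphere of radius R, 1 rad of latitude = R, so Δφ = ΔN / R = 86.0 / 6378000 = 1.3484e-05 rad = 2.781″.

Δφ = 2.78″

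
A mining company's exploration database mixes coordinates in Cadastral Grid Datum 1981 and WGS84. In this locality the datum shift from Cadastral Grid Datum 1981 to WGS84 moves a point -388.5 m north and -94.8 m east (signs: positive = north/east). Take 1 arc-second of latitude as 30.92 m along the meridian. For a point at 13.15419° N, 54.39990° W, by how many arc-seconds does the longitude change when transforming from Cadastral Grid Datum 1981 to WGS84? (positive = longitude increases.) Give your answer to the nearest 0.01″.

Δλ = -3.15″

At latitude 13.15419°, cos φ = 0.973761.
1″ of longitude at this latitude = 30.92 × cos φ = 30.1087 m, so Δλ = -94.8 / 30.1087 = -3.149″.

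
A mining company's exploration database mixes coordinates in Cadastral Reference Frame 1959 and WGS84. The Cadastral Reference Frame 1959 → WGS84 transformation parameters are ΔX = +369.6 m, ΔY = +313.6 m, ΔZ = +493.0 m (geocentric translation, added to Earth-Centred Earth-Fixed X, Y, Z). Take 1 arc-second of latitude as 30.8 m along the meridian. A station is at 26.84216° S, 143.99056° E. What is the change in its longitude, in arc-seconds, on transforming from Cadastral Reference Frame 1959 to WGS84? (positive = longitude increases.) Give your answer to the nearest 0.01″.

sin φ = -0.451534, cos φ = 0.892254, sin λ = 0.587919, cos λ = -0.808920.
East component: ΔE = −sin λ·ΔX + cos λ·ΔY = −(0.587919)(369.6) + (-0.808920)(313.6) = -470.97 m.
1° of latitude spans 3600 × 30.80 = 110880 m; at latitude φ, 1° of longitude spans that × cos φ = 98933.1 m, so Δλ = -470.97 / 98933.1 × 3600 = -17.138″.

Δλ = -17.14″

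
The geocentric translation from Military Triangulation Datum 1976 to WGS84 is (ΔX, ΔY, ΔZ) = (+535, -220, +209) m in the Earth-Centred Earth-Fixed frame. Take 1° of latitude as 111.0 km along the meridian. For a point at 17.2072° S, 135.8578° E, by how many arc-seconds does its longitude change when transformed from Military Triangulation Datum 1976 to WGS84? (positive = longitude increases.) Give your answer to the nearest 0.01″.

Δλ = -7.29″

sin φ = -0.295828, cos φ = 0.955241, sin λ = 0.696442, cos λ = -0.717614.
East component: ΔE = −sin λ·ΔX + cos λ·ΔY = −(0.696442)(535) + (-0.717614)(-220) = -214.72 m.
1° of latitude spans 111000 m; at latitude φ, 1° of longitude spans that × cos φ = 106031.8 m, so Δλ = -214.72 / 106031.8 × 3600 = -7.290″.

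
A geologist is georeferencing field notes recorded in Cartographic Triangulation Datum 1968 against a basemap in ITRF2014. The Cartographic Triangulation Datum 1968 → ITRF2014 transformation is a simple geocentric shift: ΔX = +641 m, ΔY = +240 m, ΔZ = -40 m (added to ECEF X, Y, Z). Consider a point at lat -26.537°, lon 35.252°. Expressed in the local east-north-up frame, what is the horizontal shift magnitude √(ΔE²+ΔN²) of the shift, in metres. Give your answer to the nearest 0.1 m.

At φ = -26.537°, λ = 35.252°: sin φ = -0.446776, cos φ = 0.894646, sin λ = 0.577174, cos λ = 0.816621.
ΔE = −sin λ·ΔX + cos λ·ΔY = −(0.577174)·(641) + (0.816621)·(240) = -173.98 m.
ΔN = −sin φ cos λ·ΔX − sin φ sin λ·ΔY + cos φ·ΔZ = −(-0.446776)(0.816621)(641) − (-0.446776)(0.577174)(240) + (0.894646)(-40) = 259.97 m.
Horizontal magnitude = √(ΔE² + ΔN²) = √((-173.98)² + 259.97²) = 312.81 m.

312.8 m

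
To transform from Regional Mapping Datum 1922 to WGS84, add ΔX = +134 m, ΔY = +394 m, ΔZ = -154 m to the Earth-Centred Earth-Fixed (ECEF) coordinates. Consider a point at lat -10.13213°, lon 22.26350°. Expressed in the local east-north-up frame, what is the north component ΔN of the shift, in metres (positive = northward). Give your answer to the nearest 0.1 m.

ΔN = -103.5 m

The local north axis is (−sin φ cos λ, −sin φ sin λ, cos φ), giving ΔN = 21.816 + 26.260 − 151.598 = -103.52 m.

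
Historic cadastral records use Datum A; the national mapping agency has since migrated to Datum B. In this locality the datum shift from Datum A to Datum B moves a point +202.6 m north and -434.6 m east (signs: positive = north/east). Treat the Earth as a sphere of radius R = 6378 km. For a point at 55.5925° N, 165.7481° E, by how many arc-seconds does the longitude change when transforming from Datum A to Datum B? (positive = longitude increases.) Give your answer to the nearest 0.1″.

Δλ = -24.9″

At latitude 55.5925°, cos φ = 0.565075.
One radian of longitude at latitude φ spans R cos φ, so Δλ = ΔE / (R cos φ) = -434.6 / (6378000 × 0.565075) = -1.2059e-04 rad = -24.873″.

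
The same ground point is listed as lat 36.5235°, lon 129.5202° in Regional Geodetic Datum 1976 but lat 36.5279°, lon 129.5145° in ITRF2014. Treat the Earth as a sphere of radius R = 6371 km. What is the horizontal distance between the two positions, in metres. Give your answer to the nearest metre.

Δφ = 36.5279° − 36.5235° = +0.0044°; Δλ = 129.5145° − 129.5202° = -0.0057°.
1° along a meridian = πR/180 = 111195 m.
ΔN = Δφ × 111195 = 489.3 m; ΔE = Δλ × 111195 × cos(36.5235°) = -0.0057 × 111195 × 0.803613 = -509.3 m.
Distance = √(ΔE² + ΔN²) = √((-509.3)² + 489.3²) = 706.3 m.

706 m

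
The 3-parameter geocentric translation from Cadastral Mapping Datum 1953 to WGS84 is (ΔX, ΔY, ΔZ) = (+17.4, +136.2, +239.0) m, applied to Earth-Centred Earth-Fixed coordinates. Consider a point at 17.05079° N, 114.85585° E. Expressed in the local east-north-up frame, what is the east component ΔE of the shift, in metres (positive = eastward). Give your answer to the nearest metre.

ΔE = -73 m

At φ = 17.05079°, λ = 114.85585°: sin φ = 0.293219, cos φ = 0.956045, sin λ = 0.907368, cos λ = -0.420337.
ΔE = −sin λ·ΔX + cos λ·ΔY = −(0.907368)·(17.4) + (-0.420337)·(136.2) = -73.04 m.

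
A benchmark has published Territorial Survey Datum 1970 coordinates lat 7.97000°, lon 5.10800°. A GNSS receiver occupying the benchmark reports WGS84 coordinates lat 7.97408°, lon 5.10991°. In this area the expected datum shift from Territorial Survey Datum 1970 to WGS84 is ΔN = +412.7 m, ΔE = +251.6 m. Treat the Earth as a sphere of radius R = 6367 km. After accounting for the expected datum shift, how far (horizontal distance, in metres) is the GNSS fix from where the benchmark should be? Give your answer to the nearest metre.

Observed coordinate differences: Δφ = +0.00408°, Δλ = +0.00191°.
Converting to metres (1° lat = 111125 m, cos φ = 0.990341): observed ΔN = 453.4 m, observed ΔE = 210.2 m.
Subtracting the expected shift leaves a residual of 453.4 − (412.7) = 40.7 m north and 210.2 − (251.6) = -41.4 m east.
Residual distance = √(40.7² + (-41.4)²) = 58.0 m.

58 m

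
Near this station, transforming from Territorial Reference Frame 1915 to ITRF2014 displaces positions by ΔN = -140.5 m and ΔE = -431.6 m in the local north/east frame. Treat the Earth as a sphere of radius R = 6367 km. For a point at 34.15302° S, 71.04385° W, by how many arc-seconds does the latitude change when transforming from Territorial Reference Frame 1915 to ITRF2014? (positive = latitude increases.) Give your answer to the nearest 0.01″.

On a sphere of radius R, 1 rad of latitude = R, so Δφ = ΔN / R = -140.5 / 6367000 = -2.2067e-05 rad = -4.552″.

Δφ = -4.55″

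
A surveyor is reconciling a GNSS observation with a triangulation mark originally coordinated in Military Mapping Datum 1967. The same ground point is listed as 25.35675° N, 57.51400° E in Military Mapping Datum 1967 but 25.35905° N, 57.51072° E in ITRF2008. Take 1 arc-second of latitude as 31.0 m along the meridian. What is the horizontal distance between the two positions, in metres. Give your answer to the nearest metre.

Δφ = 25.35905° − 25.35675° = +0.00230°; Δλ = 57.51072° − 57.51400° = -0.00328°.
1° of latitude = 3600 × 31.00 = 111600 m.
ΔN = Δφ × 111600 = 256.7 m; ΔE = Δλ × 111600 × cos(25.35675°) = -0.00328 × 111600 × 0.903659 = -330.8 m.
Distance = √(ΔE² + ΔN²) = √((-330.8)² + 256.7²) = 418.7 m.

419 m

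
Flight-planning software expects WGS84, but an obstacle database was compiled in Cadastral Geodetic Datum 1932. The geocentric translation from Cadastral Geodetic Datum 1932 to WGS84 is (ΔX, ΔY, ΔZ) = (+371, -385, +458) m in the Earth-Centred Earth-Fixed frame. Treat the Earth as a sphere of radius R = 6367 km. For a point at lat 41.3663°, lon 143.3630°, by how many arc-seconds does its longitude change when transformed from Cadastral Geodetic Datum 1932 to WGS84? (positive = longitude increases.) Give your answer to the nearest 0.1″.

sin φ = 0.660871, cos φ = 0.750500, sin λ = 0.596743, cos λ = -0.802432.
East component: ΔE = −sin λ·ΔX + cos λ·ΔY = −(0.596743)(371) + (-0.802432)(-385) = 87.54 m.
1° of latitude spans πR/180 = 111125 m; at latitude φ, 1° of longitude spans that × cos φ = 83399.4 m, so Δλ = 87.54 / 83399.4 × 3600 = 3.779″.

Δλ = 3.8″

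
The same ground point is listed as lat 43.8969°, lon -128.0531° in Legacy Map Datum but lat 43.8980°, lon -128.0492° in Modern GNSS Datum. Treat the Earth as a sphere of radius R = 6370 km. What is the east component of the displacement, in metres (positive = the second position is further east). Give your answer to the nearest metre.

ΔE = 312 m

Δφ = 43.8980° − 43.8969° = +0.0011°; Δλ = -128.0492° − -128.0531° = +0.0039°.
1° along a meridian = πR/180 = 111177 m.
ΔN = Δφ × 111177 = 122.3 m; ΔE = Δλ × 111177 × cos(43.8969°) = +0.0039 × 111177 × 0.720589 = 312.4 m.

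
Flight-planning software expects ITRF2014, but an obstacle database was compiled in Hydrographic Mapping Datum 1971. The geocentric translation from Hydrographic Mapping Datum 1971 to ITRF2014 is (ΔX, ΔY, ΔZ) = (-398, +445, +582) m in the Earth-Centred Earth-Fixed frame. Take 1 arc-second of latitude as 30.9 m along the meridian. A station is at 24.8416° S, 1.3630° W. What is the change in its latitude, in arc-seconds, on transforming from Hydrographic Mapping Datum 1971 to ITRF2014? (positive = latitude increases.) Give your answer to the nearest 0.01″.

sin φ = -0.420111, cos φ = 0.907473, sin λ = -0.023787, cos λ = 0.999717.
North component: ΔN = −sin φ cos λ·ΔX − sin φ sin λ·ΔY + cos φ·ΔZ = −(-0.420111)(0.999717)(-398) − (-0.420111)(-0.023787)(445) + (0.907473)(582) = 356.55 m.
1° of latitude spans 3600 × 30.90 = 111240 m, so Δφ = 356.55 / 111240 × 3600 = 11.539″.

Δφ = 11.54″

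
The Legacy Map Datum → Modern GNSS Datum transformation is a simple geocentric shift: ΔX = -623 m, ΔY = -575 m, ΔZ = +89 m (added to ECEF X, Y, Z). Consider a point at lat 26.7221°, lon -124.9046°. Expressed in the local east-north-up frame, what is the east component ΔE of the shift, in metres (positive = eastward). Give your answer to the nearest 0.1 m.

ΔE = -181.9 m

At φ = 26.7221°, λ = -124.9046°: sin φ = 0.449664, cos φ = 0.893198, sin λ = -0.820106, cos λ = -0.572212.
ΔE = −sin λ·ΔX + cos λ·ΔY = −(-0.820106)·(-623) + (-0.572212)·(-575) = -181.90 m.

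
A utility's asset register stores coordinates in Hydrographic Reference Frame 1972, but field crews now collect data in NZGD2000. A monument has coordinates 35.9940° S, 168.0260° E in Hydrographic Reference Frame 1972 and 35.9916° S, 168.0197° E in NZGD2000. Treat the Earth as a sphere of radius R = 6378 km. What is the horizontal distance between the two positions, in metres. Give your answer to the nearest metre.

Δφ = -35.9916° − -35.9940° = +0.0024°; Δλ = 168.0197° − 168.0260° = -0.0063°.
1° along a meridian = πR/180 = 111317 m.
ΔN = Δφ × 111317 = 267.2 m; ΔE = Δλ × 111317 × cos(-35.9940°) = -0.0063 × 111317 × 0.809079 = -567.4 m.
Distance = √(ΔE² + ΔN²) = √((-567.4)² + 267.2²) = 627.2 m.

627 m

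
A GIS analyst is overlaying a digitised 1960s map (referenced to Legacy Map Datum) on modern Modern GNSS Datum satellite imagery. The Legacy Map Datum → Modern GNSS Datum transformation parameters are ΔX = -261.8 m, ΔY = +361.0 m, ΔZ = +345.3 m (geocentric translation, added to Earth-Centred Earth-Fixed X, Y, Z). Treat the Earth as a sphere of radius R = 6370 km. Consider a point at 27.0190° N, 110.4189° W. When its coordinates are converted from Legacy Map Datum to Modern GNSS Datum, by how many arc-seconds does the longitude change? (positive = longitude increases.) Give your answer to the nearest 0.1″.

Δλ = -13.5″

sin φ = 0.454286, cos φ = 0.890856, sin λ = -0.937167, cos λ = -0.348881.
East component: ΔE = −sin λ·ΔX + cos λ·ΔY = −(-0.937167)(-261.8) + (-0.348881)(361.0) = -371.30 m.
1° of latitude spans πR/180 = 111177 m; at latitude φ, 1° of longitude spans that × cos φ = 99043.1 m, so Δλ = -371.30 / 99043.1 × 3600 = -13.496″.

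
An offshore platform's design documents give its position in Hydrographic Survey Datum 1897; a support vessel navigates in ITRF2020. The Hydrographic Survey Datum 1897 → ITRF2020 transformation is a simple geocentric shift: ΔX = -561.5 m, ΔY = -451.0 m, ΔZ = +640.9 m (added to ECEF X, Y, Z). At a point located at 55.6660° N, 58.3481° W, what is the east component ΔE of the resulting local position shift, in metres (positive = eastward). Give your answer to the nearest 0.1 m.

ΔE = -714.6 m

The local east axis at (φ, λ) is (−sin λ, cos λ, 0), so ΔE = −sin(-58.3481°)·(-561.5) + cos(-58.3481°)·(-451.0) = -714.64 m.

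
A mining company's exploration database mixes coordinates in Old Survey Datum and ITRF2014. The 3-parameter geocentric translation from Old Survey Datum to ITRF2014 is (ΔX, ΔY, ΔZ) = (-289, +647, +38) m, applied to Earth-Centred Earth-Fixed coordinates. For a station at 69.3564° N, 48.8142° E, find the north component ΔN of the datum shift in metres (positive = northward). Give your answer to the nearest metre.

ΔN = -264 m

The local north axis is (−sin φ cos λ, −sin φ sin λ, cos φ), giving ΔN = 178.088 − 455.654 + 13.397 = -264.17 m.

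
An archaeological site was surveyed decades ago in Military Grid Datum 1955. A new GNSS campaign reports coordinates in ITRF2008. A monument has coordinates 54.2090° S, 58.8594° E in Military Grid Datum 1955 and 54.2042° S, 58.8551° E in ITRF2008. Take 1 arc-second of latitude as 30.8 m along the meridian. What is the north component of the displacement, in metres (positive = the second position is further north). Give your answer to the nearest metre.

Δφ = -54.2042° − -54.2090° = +0.0048°; Δλ = 58.8551° − 58.8594° = -0.0043°.
1° of latitude = 3600 × 30.80 = 110880 m.
ΔN = Δφ × 110880 = 532.2 m; ΔE = Δλ × 110880 × cos(-54.2090°) = -0.0043 × 110880 × 0.584830 = -278.8 m.

ΔN = 532 m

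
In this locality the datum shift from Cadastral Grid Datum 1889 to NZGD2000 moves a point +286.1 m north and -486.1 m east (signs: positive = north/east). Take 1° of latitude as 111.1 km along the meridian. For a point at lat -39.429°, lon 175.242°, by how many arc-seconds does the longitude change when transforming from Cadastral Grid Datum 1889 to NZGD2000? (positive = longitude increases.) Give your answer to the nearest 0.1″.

At latitude -39.429°, cos φ = 0.772412.
1° of longitude at this latitude = 111.1 × cos φ = 85.81 km, so Δλ = -486.1 / 85815.0 = -0.0056645° = -20.392″.

Δλ = -20.4″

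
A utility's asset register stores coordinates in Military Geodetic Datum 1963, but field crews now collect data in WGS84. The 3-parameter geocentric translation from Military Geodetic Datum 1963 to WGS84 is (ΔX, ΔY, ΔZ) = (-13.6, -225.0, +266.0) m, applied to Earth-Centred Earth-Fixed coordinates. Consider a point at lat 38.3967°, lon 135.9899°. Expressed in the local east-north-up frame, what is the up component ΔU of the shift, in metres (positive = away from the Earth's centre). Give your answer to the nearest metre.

ΔU = 50 m

The local up (radial) axis is (cos φ cos λ, cos φ sin λ, sin φ), giving ΔU = 7.666 − 122.518 + 165.213 = 50.36 m.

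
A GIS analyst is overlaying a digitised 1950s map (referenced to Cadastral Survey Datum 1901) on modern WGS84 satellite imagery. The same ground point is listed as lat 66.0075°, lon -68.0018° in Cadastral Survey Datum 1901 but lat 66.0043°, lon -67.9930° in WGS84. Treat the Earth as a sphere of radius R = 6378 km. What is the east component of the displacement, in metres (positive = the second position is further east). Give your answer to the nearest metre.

ΔE = 398 m

Δφ = 66.0043° − 66.0075° = -0.0032°; Δλ = -67.9930° − -68.0018° = +0.0088°.
1° along a meridian = πR/180 = 111317 m.
ΔN = Δφ × 111317 = -356.2 m; ΔE = Δλ × 111317 × cos(66.0075°) = +0.0088 × 111317 × 0.406617 = 398.3 m.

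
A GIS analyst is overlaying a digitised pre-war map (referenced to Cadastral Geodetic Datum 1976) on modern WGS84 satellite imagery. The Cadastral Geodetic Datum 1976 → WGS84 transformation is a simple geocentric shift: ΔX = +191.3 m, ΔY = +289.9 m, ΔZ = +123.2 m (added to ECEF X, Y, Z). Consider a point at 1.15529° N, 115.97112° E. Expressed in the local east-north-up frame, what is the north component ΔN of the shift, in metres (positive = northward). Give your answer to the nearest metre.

At φ = 1.15529°, λ = 115.97112°: sin φ = 0.020162, cos φ = 0.999797, sin λ = 0.899015, cos λ = -0.437918.
ΔN = −sin φ cos λ·ΔX − sin φ sin λ·ΔY + cos φ·ΔZ = −(0.020162)(-0.437918)(191.3) − (0.020162)(0.899015)(289.9) + (0.999797)(123.2) = 119.61 m.

ΔN = 120 m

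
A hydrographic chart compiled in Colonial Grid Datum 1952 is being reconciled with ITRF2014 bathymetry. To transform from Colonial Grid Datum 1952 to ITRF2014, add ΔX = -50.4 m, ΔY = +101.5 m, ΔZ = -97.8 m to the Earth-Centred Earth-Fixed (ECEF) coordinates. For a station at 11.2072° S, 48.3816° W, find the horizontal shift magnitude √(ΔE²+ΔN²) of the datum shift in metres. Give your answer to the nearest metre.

At φ = -11.2072°, λ = -48.3816°: sin φ = -0.194358, cos φ = 0.980931, sin λ = -0.747585, cos λ = 0.664166.
ΔE = −sin λ·ΔX + cos λ·ΔY = −(-0.747585)·(-50.4) + (0.664166)·(101.5) = 29.73 m.
ΔN = −sin φ cos λ·ΔX − sin φ sin λ·ΔY + cos φ·ΔZ = −(-0.194358)(0.664166)(-50.4) − (-0.194358)(-0.747585)(101.5) + (0.980931)(-97.8) = -117.19 m.
Horizontal magnitude = √(ΔE² + ΔN²) = √(29.73² + (-117.19)²) = 120.90 m.

121 m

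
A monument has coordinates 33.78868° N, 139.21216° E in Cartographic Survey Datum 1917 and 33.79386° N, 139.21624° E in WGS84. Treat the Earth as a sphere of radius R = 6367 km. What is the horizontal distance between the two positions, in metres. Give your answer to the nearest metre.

688 m

Δφ = 33.79386° − 33.78868° = +0.00518°; Δλ = 139.21624° − 139.21216° = +0.00408°.
1° along a meridian = πR/180 = 111125 m.
ΔN = Δφ × 111125 = 575.6 m; ΔE = Δλ × 111125 × cos(33.78868°) = +0.00408 × 111125 × 0.831094 = 376.8 m.
Distance = √(ΔE² + ΔN²) = √(376.8² + 575.6²) = 688.0 m.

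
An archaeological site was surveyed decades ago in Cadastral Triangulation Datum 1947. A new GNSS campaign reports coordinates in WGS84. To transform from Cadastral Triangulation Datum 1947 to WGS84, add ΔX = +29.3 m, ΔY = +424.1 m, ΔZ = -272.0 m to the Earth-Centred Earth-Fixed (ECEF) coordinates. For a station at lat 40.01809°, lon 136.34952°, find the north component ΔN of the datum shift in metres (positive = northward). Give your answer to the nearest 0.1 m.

The local north axis is (−sin φ cos λ, −sin φ sin λ, cos φ), giving ΔN = 13.632 − 188.239 − 208.309 = -382.92 m.

ΔN = -382.9 m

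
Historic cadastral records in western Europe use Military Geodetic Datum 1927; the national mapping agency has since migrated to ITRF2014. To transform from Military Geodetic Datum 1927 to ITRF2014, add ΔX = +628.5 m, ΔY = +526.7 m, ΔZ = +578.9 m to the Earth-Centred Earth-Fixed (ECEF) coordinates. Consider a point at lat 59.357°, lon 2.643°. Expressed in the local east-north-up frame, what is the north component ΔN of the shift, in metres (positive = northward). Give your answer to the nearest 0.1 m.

ΔN = -266.0 m

The local north axis is (−sin φ cos λ, −sin φ sin λ, cos φ), giving ΔN = -540.161 − 20.896 + 295.058 = -266.00 m.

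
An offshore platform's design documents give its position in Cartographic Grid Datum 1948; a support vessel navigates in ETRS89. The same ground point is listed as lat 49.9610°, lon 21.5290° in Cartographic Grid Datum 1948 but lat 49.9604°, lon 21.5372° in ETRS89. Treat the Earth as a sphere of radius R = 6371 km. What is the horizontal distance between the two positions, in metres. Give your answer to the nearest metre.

Δφ = 49.9604° − 49.9610° = -0.0006°; Δλ = 21.5372° − 21.5290° = +0.0082°.
1° along a meridian = πR/180 = 111195 m.
ΔN = Δφ × 111195 = -66.7 m; ΔE = Δλ × 111195 × cos(49.9610°) = +0.0082 × 111195 × 0.643309 = 586.6 m.
Distance = √(ΔE² + ΔN²) = √(586.6² + (-66.7)²) = 590.4 m.

590 m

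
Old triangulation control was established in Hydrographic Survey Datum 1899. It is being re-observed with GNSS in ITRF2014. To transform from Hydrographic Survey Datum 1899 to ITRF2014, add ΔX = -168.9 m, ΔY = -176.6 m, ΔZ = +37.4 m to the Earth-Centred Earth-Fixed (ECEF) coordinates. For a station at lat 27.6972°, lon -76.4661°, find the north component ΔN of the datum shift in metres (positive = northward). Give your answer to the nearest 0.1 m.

ΔN = -28.3 m

The local north axis is (−sin φ cos λ, −sin φ sin λ, cos φ), giving ΔN = 18.372 − 79.804 + 33.115 = -28.32 m.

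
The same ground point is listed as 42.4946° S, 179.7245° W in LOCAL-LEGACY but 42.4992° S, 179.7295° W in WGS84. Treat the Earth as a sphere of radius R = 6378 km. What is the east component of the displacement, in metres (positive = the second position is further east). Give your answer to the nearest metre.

ΔE = -410 m

Δφ = -42.4992° − -42.4946° = -0.0046°; Δλ = -179.7295° − -179.7245° = -0.0050°.
1° along a meridian = πR/180 = 111317 m.
ΔN = Δφ × 111317 = -512.1 m; ΔE = Δλ × 111317 × cos(-42.4946°) = -0.0050 × 111317 × 0.737341 = -410.4 m.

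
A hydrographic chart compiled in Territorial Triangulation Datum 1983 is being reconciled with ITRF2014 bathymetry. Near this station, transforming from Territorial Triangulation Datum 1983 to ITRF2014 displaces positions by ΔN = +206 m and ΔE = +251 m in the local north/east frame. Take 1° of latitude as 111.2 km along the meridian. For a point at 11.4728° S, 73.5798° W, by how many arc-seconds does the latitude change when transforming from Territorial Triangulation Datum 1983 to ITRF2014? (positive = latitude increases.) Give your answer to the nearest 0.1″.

1° of latitude = 111.2 km, so Δφ = 206.0 / 111200 = 0.0018525° = 6.669″.

Δφ = 6.7″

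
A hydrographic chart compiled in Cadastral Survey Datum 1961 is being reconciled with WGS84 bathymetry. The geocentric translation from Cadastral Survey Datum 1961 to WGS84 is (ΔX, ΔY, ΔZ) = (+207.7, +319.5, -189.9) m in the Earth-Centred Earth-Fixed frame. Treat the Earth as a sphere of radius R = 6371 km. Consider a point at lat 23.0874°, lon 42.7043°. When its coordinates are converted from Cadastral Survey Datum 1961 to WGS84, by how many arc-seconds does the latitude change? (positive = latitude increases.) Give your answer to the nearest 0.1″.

sin φ = 0.392135, cos φ = 0.919908, sin λ = 0.678215, cos λ = 0.734864.
North component: ΔN = −sin φ cos λ·ΔX − sin φ sin λ·ΔY + cos φ·ΔZ = −(0.392135)(0.734864)(207.7) − (0.392135)(0.678215)(319.5) + (0.919908)(-189.9) = -319.51 m.
1° of latitude spans πR/180 = 111195 m, so Δφ = -319.51 / 111195 × 3600 = -10.344″.

Δφ = -10.3″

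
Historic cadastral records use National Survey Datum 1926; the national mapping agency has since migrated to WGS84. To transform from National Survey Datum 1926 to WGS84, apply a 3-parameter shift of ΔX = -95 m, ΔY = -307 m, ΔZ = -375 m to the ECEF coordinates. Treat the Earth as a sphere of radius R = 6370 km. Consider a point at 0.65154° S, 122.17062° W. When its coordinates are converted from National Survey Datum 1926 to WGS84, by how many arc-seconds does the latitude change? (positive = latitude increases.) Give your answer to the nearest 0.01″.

Δφ = -12.03″

sin φ = -0.011371, cos φ = 0.999935, sin λ = -0.846466, cos λ = -0.532442.
North component: ΔN = −sin φ cos λ·ΔX − sin φ sin λ·ΔY + cos φ·ΔZ = −(-0.011371)(-0.532442)(-95) − (-0.011371)(-0.846466)(-307) + (0.999935)(-375) = -371.45 m.
1° of latitude spans πR/180 = 111177 m, so Δφ = -371.45 / 111177 × 3600 = -12.028″.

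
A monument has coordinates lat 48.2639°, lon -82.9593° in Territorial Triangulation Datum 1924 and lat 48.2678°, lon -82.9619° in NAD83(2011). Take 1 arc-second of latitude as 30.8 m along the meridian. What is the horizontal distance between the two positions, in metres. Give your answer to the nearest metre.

Δφ = 48.2678° − 48.2639° = +0.0039°; Δλ = -82.9619° − -82.9593° = -0.0026°.
1° of latitude = 3600 × 30.80 = 110880 m.
ΔN = Δφ × 110880 = 432.4 m; ΔE = Δλ × 110880 × cos(48.2639°) = -0.0026 × 110880 × 0.665701 = -191.9 m.
Distance = √(ΔE² + ΔN²) = √((-191.9)² + 432.4²) = 473.1 m.

473 m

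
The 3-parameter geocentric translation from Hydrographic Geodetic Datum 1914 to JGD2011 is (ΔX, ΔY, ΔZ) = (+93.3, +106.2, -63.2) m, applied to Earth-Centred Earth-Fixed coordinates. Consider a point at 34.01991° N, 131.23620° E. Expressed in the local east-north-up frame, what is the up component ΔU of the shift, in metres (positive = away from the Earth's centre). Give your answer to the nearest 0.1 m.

ΔU = -20.1 m

At φ = 34.01991°, λ = 131.23620°: sin φ = 0.559481, cos φ = 0.828843, sin λ = 0.751999, cos λ = -0.659165.
ΔU = cos φ cos λ·ΔX + cos φ sin λ·ΔY + sin φ·ΔZ = (0.828843)(-0.659165)(93.3) + (0.828843)(0.751999)(106.2) + (0.559481)(-63.2) = -20.14 m.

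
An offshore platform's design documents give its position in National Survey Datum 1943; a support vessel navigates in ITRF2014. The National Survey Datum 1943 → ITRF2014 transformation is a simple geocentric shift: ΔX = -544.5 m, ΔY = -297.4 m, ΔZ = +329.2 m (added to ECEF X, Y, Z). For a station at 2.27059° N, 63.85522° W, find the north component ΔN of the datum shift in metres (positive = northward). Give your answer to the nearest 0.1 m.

At φ = 2.27059°, λ = -63.85522°: sin φ = 0.039619, cos φ = 0.999215, sin λ = -0.897683, cos λ = 0.440641.
ΔN = −sin φ cos λ·ΔX − sin φ sin λ·ΔY + cos φ·ΔZ = −(0.039619)(0.440641)(-544.5) − (0.039619)(-0.897683)(-297.4) + (0.999215)(329.2) = 327.87 m.

ΔN = 327.9 m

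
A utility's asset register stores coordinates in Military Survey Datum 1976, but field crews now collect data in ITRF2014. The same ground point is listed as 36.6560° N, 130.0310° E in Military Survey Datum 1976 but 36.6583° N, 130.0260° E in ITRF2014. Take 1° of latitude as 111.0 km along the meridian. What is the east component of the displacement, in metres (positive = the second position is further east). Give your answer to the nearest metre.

Δφ = 36.6583° − 36.6560° = +0.0023°; Δλ = 130.0260° − 130.0310° = -0.0050°.
ΔN = Δφ × 111000 = 255.3 m; ΔE = Δλ × 111000 × cos(36.6560°) = -0.0050 × 111000 × 0.802234 = -445.2 m.

ΔE = -445 m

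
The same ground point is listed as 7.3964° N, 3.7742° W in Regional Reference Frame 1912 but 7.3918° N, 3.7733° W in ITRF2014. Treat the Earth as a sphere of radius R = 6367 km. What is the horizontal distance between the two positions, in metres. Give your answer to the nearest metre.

521 m

Δφ = 7.3918° − 7.3964° = -0.0046°; Δλ = -3.7733° − -3.7742° = +0.0009°.
1° along a meridian = πR/180 = 111125 m.
ΔN = Δφ × 111125 = -511.2 m; ΔE = Δλ × 111125 × cos(7.3964°) = +0.0009 × 111125 × 0.991679 = 99.2 m.
Distance = √(ΔE² + ΔN²) = √(99.2² + (-511.2)²) = 520.7 m.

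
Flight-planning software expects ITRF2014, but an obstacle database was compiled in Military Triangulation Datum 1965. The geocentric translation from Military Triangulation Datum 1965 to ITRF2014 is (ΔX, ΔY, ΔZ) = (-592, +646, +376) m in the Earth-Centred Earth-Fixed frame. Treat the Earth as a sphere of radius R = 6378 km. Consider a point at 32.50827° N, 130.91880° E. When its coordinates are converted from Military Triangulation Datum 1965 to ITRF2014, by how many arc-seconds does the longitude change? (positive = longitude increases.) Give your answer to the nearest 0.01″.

sin φ = 0.537421, cos φ = 0.843314, sin λ = 0.755639, cos λ = -0.654989.
East component: ΔE = −sin λ·ΔX + cos λ·ΔY = −(0.755639)(-592) + (-0.654989)(646) = 24.22 m.
1° of latitude spans πR/180 = 111317 m; at latitude φ, 1° of longitude spans that × cos φ = 93875.3 m, so Δλ = 24.22 / 93875.3 × 3600 = 0.929″.

Δλ = 0.93″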